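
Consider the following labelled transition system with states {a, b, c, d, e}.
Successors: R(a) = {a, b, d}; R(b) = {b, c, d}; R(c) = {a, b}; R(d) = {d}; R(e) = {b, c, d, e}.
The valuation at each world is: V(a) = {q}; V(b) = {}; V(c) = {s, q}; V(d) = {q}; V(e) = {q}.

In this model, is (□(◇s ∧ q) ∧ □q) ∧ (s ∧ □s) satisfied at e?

At e: □(◇s ∧ q) ∧ □q is false, s ∧ □s is false, so (□(◇s ∧ q) ∧ □q) ∧ (s ∧ □s) is false.
  At e: □(◇s ∧ q) is false, □q is false, so □(◇s ∧ q) ∧ □q is false.
    At e: □(◇s ∧ q) requires ◇s ∧ q at every successor {b, c, d, e}.
      ◇s ∧ q fails at b, so □(◇s ∧ q) is false at e.
    At e: □q requires q at every successor {b, c, d, e}.
      q fails at b, so □q is false at e.
  At e: s is false, □s is false, so s ∧ □s is false.
    At e: □s requires s at every successor {b, c, d, e}.
      s fails at b, so □s is false at e.

No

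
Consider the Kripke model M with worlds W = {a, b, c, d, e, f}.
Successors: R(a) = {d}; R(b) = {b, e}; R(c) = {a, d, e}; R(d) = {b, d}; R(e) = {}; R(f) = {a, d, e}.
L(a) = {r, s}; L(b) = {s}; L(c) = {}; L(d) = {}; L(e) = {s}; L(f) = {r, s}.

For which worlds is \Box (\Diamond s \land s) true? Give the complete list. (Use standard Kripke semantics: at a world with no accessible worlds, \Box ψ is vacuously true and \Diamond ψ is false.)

Let φ = \Box (\Diamond s \land s). Evaluate φ at each world:
  a (successors {d}): φ is false.
  b (successors {b, e}): φ is false.
  c (successors {a, d, e}): φ is false.
  d (successors {b, d}): φ is false.
  e (successors ∅): φ is true.
  f (successors {a, d, e}): φ is false.
For instance, at f:
  At f: \Box (\Diamond s \land s) requires \Diamond s \land s at every successor {a, d, e}.
    \Diamond s \land s fails at a, so \Box (\Diamond s \land s) is false at f.
      At a: \Diamond s is false, s is true, so \Diamond s \land s is false.
Satisfying worlds: {e}

e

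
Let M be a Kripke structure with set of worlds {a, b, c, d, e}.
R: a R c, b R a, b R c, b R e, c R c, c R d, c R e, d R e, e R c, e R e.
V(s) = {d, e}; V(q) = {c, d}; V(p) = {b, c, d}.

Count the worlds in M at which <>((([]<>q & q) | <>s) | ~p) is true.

Let φ = <>((([]<>q & q) | <>s) | ~p). Evaluate φ at each world:
  a (successors {c}): φ is true.
  b (successors {a, c, e}): φ is true.
  c (successors {c, d, e}): φ is true.
  d (successors {e}): φ is true.
  e (successors {c, e}): φ is true.
For instance, at c:
  At c: <>((([]<>q & q) | <>s) | ~p) requires (([]<>q & q) | <>s) | ~p at some successor in {c, d, e}.
    (([]<>q & q) | <>s) | ~p holds at c, so <>((([]<>q & q) | <>s) | ~p) is true at c.
      At c: ([]<>q & q) | <>s is true, ~p is false, so (([]<>q & q) | <>s) | ~p is true.
Satisfying worlds: {a, b, c, d, e}

5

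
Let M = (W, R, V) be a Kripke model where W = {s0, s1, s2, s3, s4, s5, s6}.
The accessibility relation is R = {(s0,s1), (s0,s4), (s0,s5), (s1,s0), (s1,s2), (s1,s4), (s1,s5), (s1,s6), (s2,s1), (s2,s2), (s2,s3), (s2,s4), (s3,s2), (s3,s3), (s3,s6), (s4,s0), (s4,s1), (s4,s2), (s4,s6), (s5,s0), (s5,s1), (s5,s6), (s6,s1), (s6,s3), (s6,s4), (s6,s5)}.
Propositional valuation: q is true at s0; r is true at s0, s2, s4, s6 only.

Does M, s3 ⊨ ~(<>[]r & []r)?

Recall that []ψ holds at a world iff ψ holds at every accessible world, and <>ψ holds iff ψ holds at some accessible world.
At s3: <>[]r & []r is false, so ~(<>[]r & []r) is true.
  At s3: <>[]r is false, []r is false, so <>[]r & []r is false.
    At s3: <>[]r requires []r at some successor in {s2, s3, s6}.
      At s2: []r is false.
      At s3: []r is false.
      At s6: []r is false.
    So <>[]r is false at s3.
    At s3: []r requires r at every successor {s2, s3, s6}.
      r fails at s3, so []r is false at s3.

Yes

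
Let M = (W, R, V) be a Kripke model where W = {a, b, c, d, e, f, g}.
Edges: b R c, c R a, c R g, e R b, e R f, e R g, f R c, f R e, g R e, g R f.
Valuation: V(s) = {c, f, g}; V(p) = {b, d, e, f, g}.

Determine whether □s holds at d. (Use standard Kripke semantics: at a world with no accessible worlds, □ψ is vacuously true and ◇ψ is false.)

Yes

Recall that □ψ holds at a world iff ψ holds at every accessible world, and ◇ψ holds iff ψ holds at some accessible world.
At d: no accessible worlds, so □s holds vacuously.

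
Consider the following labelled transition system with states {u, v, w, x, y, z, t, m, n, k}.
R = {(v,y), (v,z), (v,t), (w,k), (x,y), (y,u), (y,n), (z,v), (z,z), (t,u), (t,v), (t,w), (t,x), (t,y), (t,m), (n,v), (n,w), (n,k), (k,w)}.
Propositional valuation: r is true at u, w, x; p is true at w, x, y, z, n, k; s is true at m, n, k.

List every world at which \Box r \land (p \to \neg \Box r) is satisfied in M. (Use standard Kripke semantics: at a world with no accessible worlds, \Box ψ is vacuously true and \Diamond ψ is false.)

Let φ = \Box r \land (p \to \neg \Box r). Evaluate φ at each world:
  u (successors ∅): φ is true.
  v (successors {y, z, t}): φ is false.
  w (successors {k}): φ is false.
  x (successors {y}): φ is false.
  y (successors {u, n}): φ is false.
  z (successors {v, z}): φ is false.
  t (successors {u, v, w, x, y, m}): φ is false.
  m (successors ∅): φ is true.
  n (successors {v, w, k}): φ is false.
  k (successors {w}): φ is false.
For instance, at v:
  At v: \Box r is false, p \to \neg \Box r is true, so \Box r \land (p \to \neg \Box r) is false.
    At v: \Box r requires r at every successor {y, z, t}.
      r fails at y, so \Box r is false at v.
    At v: p is false, \neg \Box r is true, so p \to \neg \Box r is true.
      At v: \Box r is false, so \neg \Box r is true.
Satisfying worlds: {u, m}

u, m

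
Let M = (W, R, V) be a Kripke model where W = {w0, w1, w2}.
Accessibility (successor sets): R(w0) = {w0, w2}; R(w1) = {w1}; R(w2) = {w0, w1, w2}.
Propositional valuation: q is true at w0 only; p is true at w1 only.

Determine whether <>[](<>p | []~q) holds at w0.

No

At w0: <>[](<>p | []~q) requires [](<>p | []~q) at some successor in {w0, w2}.
  At w0: [](<>p | []~q) is false.
  At w2: [](<>p | []~q) is false.
So <>[](<>p | []~q) is false at w0.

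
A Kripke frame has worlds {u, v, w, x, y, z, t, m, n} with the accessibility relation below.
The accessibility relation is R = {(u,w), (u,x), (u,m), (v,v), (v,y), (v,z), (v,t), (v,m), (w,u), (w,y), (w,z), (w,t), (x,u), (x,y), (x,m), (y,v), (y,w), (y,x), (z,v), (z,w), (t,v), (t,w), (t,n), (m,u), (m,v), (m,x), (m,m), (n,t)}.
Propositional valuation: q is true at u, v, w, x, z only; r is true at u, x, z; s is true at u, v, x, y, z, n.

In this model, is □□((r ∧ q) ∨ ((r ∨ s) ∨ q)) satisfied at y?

Recall that □ψ holds at a world iff ψ holds at every accessible world, and ◇ψ holds iff ψ holds at some accessible world.
At y: □□((r ∧ q) ∨ ((r ∨ s) ∨ q)) requires □((r ∧ q) ∨ ((r ∨ s) ∨ q)) at every successor {v, w, x}.
  □((r ∧ q) ∨ ((r ∨ s) ∨ q)) fails at v, so □□((r ∧ q) ∨ ((r ∨ s) ∨ q)) is false at y.
    At v: □((r ∧ q) ∨ ((r ∨ s) ∨ q)) requires (r ∧ q) ∨ ((r ∨ s) ∨ q) at every successor {v, y, z, t, m}.
      (r ∧ q) ∨ ((r ∨ s) ∨ q) fails at t, so □((r ∧ q) ∨ ((r ∨ s) ∨ q)) is false at v.

No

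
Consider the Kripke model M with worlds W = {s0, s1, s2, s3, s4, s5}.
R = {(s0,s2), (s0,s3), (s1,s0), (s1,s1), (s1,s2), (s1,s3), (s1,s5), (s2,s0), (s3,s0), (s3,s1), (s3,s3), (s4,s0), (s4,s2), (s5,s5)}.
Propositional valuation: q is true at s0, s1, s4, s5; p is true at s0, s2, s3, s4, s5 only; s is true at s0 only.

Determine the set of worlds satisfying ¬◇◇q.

Recall that ◇ψ holds at a world iff ψ holds at some accessible world.
Let φ = ¬◇◇q. Evaluate φ at each world:
  s0 (successors {s2, s3}): φ is false.
  s1 (successors {s0, s1, s2, s3, s5}): φ is false.
  s2 (successors {s0}): φ is true.
  s3 (successors {s0, s1, s3}): φ is false.
  s4 (successors {s0, s2}): φ is false.
  s5 (successors {s5}): φ is false.
For instance, at s2:
  At s2: ◇◇q is false, so ¬◇◇q is true.
    At s2: ◇◇q requires ◇q at some successor in {s0}.
      At s0: ◇q is false.
    So ◇◇q is false at s2.
Satisfying worlds: {s2}

s2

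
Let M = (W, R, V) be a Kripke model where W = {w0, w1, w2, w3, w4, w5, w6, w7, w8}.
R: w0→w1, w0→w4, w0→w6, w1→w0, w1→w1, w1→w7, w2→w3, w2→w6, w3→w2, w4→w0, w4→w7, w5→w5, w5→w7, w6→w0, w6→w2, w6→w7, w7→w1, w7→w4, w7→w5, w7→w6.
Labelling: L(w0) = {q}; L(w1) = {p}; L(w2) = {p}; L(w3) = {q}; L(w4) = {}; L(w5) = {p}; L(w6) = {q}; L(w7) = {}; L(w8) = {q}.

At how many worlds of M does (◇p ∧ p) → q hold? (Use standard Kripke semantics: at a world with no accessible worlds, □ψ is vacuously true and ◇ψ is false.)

Let φ = (◇p ∧ p) → q. Evaluate φ at each world:
  w0 (successors {w1, w4, w6}): φ is true.
  w1 (successors {w0, w1, w7}): φ is false.
  w2 (successors {w3, w6}): φ is true.
  w3 (successors {w2}): φ is true.
  w4 (successors {w0, w7}): φ is true.
  w5 (successors {w5, w7}): φ is false.
  w6 (successors {w0, w2, w7}): φ is true.
  w7 (successors {w1, w4, w5, w6}): φ is true.
  w8 (successors ∅): φ is true.
For instance, at w3:
  At w3: ◇p ∧ p is false, q is true, so (◇p ∧ p) → q is true.
    At w3: ◇p is true, p is false, so ◇p ∧ p is false.
      At w3: ◇p requires p at some successor in {w2}.
        p holds at w2, so ◇p is true at w3.
Satisfying worlds: {w0, w2, w3, w4, w6, w7, w8}

7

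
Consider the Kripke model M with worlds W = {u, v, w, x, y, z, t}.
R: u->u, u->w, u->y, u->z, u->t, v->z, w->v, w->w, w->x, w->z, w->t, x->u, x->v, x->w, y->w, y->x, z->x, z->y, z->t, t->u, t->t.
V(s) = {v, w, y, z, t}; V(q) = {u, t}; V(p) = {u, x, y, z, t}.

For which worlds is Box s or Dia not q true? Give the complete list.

Recall that Box ψ holds at a world iff ψ holds at every accessible world, and Dia ψ holds iff ψ holds at some accessible world.
Let φ = Box s or Dia not q. Evaluate φ at each world:
  u (successors {u, w, y, z, t}): φ is true.
  v (successors {z}): φ is true.
  w (successors {v, w, x, z, t}): φ is true.
  x (successors {u, v, w}): φ is true.
  y (successors {w, x}): φ is true.
  z (successors {x, y, t}): φ is true.
  t (successors {u, t}): φ is false.
For instance, at y:
  At y: Box s is false, Dia not q is true, so Box s or Dia not q is true.
    At y: Box s requires s at every successor {w, x}.
      s fails at x, so Box s is false at y.
    At y: Dia not q requires not q at some successor in {w, x}.
      not q holds at w, so Dia not q is true at y.
Satisfying worlds: {u, v, w, x, y, z}

u, v, w, x, y, z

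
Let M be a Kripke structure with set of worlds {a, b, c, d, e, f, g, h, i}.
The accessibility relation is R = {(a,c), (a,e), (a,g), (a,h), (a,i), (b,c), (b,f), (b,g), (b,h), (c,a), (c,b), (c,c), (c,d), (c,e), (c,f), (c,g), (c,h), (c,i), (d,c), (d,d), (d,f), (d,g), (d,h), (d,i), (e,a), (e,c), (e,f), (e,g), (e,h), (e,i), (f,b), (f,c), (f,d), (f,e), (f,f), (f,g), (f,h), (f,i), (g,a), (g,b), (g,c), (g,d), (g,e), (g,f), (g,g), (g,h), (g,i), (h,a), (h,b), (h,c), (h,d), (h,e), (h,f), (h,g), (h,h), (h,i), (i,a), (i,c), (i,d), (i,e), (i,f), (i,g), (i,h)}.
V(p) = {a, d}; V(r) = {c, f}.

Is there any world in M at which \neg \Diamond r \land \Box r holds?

No

Let φ = \neg \Diamond r \land \Box r. Evaluate φ at each world:
  a (successors {c, e, g, h, i}): φ is false.
  b (successors {c, f, g, h}): φ is false.
  c (successors {a, b, c, d, e, f, g, h, i}): φ is false.
  d (successors {c, d, f, g, h, i}): φ is false.
  e (successors {a, c, f, g, h, i}): φ is false.
  f (successors {b, c, d, e, f, g, h, i}): φ is false.
  g (successors {a, b, c, d, e, f, g, h, i}): φ is false.
  h (successors {a, b, c, d, e, f, g, h, i}): φ is false.
  i (successors {a, c, d, e, f, g, h}): φ is false.
For instance, at a:
  At a: \neg \Diamond r is false, \Box r is false, so \neg \Diamond r \land \Box r is false.
    At a: \Diamond r is true, so \neg \Diamond r is false.
      At a: \Diamond r requires r at some successor in {c, e, g, h, i}.
        r holds at c, so \Diamond r is true at a.
    At a: \Box r requires r at every successor {c, e, g, h, i}.
      r fails at e, so \Box r is false at a.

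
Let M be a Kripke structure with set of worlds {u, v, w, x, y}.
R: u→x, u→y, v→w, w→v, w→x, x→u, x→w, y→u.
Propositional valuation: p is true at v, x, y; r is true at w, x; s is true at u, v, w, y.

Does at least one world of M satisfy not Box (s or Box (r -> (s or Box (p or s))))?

Recall that Box ψ holds at a world iff ψ holds at every accessible world, and Dia ψ holds iff ψ holds at some accessible world.
Let φ = not Box (s or Box (r -> (s or Box (p or s)))). Evaluate φ at each world:
  u (successors {x, y}): φ is false.
  v (successors {w}): φ is false.
  w (successors {v, x}): φ is false.
  x (successors {u, w}): φ is false.
  y (successors {u}): φ is false.
For instance, at x:
  At x: Box (s or Box (r -> (s or Box (p or s)))) is true, so not Box (s or Box (r -> (s or Box (p or s)))) is false.
    At x: Box (s or Box (r -> (s or Box (p or s)))) requires s or Box (r -> (s or Box (p or s))) at every successor {u, w}.
      At u: s or Box (r -> (s or Box (p or s))) is true.
      At w: s or Box (r -> (s or Box (p or s))) is true.
    So Box (s or Box (r -> (s or Box (p or s)))) is true at x.

No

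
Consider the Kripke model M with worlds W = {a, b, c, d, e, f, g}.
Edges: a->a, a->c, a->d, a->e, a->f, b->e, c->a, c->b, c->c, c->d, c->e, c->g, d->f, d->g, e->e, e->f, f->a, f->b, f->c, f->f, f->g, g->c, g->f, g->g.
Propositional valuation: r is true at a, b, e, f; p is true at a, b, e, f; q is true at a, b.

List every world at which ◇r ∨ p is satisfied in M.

Let φ = ◇r ∨ p. Evaluate φ at each world:
  a (successors {a, c, d, e, f}): φ is true.
  b (successors {e}): φ is true.
  c (successors {a, b, c, d, e, g}): φ is true.
  d (successors {f, g}): φ is true.
  e (successors {e, f}): φ is true.
  f (successors {a, b, c, f, g}): φ is true.
  g (successors {c, f, g}): φ is true.
For instance, at f:
  At f: ◇r is true, p is true, so ◇r ∨ p is true.
    At f: ◇r requires r at some successor in {a, b, c, f, g}.
      r holds at a, so ◇r is true at f.
Satisfying worlds: {a, b, c, d, e, f, g}

a, b, c, d, e, f, g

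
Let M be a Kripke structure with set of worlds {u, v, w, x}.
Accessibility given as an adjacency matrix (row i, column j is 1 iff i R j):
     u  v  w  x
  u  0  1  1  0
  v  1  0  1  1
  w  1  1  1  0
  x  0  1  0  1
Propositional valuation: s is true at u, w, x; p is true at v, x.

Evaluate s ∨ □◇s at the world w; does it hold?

Yes

At w: s is true, □◇s is true, so s ∨ □◇s is true.
  At w: □◇s requires ◇s at every successor {u, v, w}.
      At u: ◇s requires s at some successor in {v, w}.
        s holds at w, so ◇s is true at u.
      At v: ◇s requires s at some successor in {u, w, x}.
        s holds at u, so ◇s is true at v.
      At w: ◇s requires s at some successor in {u, v, w}.
        s holds at u, so ◇s is true at w.
  So □◇s is true at w.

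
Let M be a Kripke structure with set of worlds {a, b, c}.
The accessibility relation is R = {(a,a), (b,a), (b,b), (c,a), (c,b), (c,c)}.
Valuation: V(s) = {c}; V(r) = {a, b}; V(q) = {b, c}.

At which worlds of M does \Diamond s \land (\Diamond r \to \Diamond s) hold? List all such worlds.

c

Let φ = \Diamond s \land (\Diamond r \to \Diamond s). Evaluate φ at each world:
  a (successors {a}): φ is false.
  b (successors {a, b}): φ is false.
  c (successors {a, b, c}): φ is true.
For instance, at b:
  At b: \Diamond s is false, \Diamond r \to \Diamond s is false, so \Diamond s \land (\Diamond r \to \Diamond s) is false.
    At b: \Diamond s requires s at some successor in {a, b}.
      At a: s is false.
      At b: s is false.
    So \Diamond s is false at b.
    At b: \Diamond r is true, \Diamond s is false, so \Diamond r \to \Diamond s is false.
      At b: \Diamond r requires r at some successor in {a, b}.
        r holds at a, so \Diamond r is true at b.
      At b: \Diamond s requires s at some successor in {a, b}.
        At a: s is false.
        At b: s is false.
      So \Diamond s is false at b.
Satisfying worlds: {c}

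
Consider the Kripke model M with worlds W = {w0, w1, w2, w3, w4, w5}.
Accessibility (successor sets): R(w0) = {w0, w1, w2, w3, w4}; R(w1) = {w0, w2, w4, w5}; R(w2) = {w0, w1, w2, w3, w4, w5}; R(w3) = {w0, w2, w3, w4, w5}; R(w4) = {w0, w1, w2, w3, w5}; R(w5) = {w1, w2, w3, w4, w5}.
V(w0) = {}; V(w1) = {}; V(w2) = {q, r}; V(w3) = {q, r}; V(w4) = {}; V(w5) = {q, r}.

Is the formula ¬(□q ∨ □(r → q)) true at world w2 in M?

No

At w2: □q ∨ □(r → q) is true, so ¬(□q ∨ □(r → q)) is false.
  At w2: □q is false, □(r → q) is true, so □q ∨ □(r → q) is true.
    At w2: □q requires q at every successor {w0, w1, w2, w3, w4, w5}.
      q fails at w0, so □q is false at w2.
    At w2: □(r → q) requires r → q at every successor {w0, w1, w2, w3, w4, w5}.
      At w0: r → q is true.
      At w1: r → q is true.
      At w2: r → q is true.
      At w3: r → q is true.
      At w4: r → q is true.
      At w5: r → q is true.
    So □(r → q) is true at w2.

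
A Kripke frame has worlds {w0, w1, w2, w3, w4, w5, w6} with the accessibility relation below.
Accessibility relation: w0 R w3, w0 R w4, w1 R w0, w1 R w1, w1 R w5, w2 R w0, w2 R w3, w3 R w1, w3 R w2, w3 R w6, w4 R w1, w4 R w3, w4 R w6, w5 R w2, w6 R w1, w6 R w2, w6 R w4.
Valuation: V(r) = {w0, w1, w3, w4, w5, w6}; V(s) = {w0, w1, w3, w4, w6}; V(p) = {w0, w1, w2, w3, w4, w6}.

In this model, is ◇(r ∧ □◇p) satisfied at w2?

Recall that □ψ holds at a world iff ψ holds at every accessible world, and ◇ψ holds iff ψ holds at some accessible world.
At w2: ◇(r ∧ □◇p) requires r ∧ □◇p at some successor in {w0, w3}.
  r ∧ □◇p holds at w0, so ◇(r ∧ □◇p) is true at w2.
    At w0: r is true, □◇p is true, so r ∧ □◇p is true.
      At w0: □◇p requires ◇p at every successor {w3, w4}.
        At w3: ◇p is true.
        At w4: ◇p is true.
      So □◇p is true at w0.

Yes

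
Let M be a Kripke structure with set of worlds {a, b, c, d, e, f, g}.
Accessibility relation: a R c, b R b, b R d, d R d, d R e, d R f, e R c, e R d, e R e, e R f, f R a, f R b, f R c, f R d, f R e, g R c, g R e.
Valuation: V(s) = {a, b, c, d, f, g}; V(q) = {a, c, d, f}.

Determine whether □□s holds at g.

Recall that □ψ holds at a world iff ψ holds at every accessible world, and ◇ψ holds iff ψ holds at some accessible world.
At g: □□s requires □s at every successor {c, e}.
  □s fails at e, so □□s is false at g.
    At e: □s requires s at every successor {c, d, e, f}.
      s fails at e, so □s is false at e.

No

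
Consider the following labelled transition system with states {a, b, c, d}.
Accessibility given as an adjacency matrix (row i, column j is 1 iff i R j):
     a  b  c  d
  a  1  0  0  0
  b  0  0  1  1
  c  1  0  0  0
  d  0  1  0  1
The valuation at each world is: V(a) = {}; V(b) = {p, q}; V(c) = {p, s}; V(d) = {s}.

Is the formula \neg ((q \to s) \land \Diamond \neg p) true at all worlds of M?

No

Let φ = \neg ((q \to s) \land \Diamond \neg p). Evaluate φ at each world:
  a (successors {a}): φ is false.
  b (successors {c, d}): φ is true.
  c (successors {a}): φ is false.
  d (successors {b, d}): φ is false.
Detail at a (counterexample):
  At a: (q \to s) \land \Diamond \neg p is true, so \neg ((q \to s) \land \Diamond \neg p) is false.
    At a: q \to s is true, \Diamond \neg p is true, so (q \to s) \land \Diamond \neg p is true.
      At a: \Diamond \neg p requires \neg p at some successor in {a}.
        \neg p holds at a, so \Diamond \neg p is true at a.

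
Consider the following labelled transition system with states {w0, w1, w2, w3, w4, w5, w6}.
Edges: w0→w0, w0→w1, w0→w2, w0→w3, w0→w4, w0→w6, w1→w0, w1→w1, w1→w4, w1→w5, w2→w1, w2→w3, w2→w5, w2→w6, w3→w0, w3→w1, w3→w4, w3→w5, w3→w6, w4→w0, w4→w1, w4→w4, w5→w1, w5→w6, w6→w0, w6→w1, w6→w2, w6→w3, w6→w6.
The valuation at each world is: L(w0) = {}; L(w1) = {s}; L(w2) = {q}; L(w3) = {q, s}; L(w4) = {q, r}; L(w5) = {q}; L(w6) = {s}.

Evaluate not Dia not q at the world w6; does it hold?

No

At w6: Dia not q is true, so not Dia not q is false.
  At w6: Dia not q requires not q at some successor in {w0, w1, w2, w3, w6}.
    not q holds at w0, so Dia not q is true at w6.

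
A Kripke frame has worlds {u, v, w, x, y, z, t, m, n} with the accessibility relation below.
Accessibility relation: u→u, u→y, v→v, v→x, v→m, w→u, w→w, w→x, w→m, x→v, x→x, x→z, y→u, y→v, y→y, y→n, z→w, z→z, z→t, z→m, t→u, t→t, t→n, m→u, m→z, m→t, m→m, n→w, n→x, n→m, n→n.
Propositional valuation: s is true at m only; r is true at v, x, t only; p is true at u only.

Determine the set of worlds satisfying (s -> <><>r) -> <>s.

v, w, z, m, n

Recall that <>ψ holds at a world iff ψ holds at some accessible world.
Let φ = (s -> <><>r) -> <>s. Evaluate φ at each world:
  u (successors {u, y}): φ is false.
  v (successors {v, x, m}): φ is true.
  w (successors {u, w, x, m}): φ is true.
  x (successors {v, x, z}): φ is false.
  y (successors {u, v, y, n}): φ is false.
  z (successors {w, z, t, m}): φ is true.
  t (successors {u, t, n}): φ is false.
  m (successors {u, z, t, m}): φ is true.
  n (successors {w, x, m, n}): φ is true.
For instance, at w:
  At w: s -> <><>r is true, <>s is true, so (s -> <><>r) -> <>s is true.
    At w: s is false, <><>r is true, so s -> <><>r is true.
      At w: <><>r requires <>r at some successor in {u, w, x, m}.
        <>r holds at w, so <><>r is true at w.
    At w: <>s requires s at some successor in {u, w, x, m}.
      s holds at m, so <>s is true at w.
Satisfying worlds: {v, w, z, m, n}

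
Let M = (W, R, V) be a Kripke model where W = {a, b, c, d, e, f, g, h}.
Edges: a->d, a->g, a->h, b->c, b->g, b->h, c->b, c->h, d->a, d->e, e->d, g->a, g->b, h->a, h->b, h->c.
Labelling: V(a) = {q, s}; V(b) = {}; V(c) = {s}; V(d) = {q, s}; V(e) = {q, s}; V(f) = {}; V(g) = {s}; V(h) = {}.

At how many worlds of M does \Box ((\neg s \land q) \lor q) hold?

Let φ = \Box ((\neg s \land q) \lor q). Evaluate φ at each world:
  a (successors {d, g, h}): φ is false.
  b (successors {c, g, h}): φ is false.
  c (successors {b, h}): φ is false.
  d (successors {a, e}): φ is true.
  e (successors {d}): φ is true.
  f (successors ∅): φ is true.
  g (successors {a, b}): φ is false.
  h (successors {a, b, c}): φ is false.
For instance, at b:
  At b: \Box ((\neg s \land q) \lor q) requires (\neg s \land q) \lor q at every successor {c, g, h}.
    (\neg s \land q) \lor q fails at c, so \Box ((\neg s \land q) \lor q) is false at b.
Satisfying worlds: {d, e, f}

3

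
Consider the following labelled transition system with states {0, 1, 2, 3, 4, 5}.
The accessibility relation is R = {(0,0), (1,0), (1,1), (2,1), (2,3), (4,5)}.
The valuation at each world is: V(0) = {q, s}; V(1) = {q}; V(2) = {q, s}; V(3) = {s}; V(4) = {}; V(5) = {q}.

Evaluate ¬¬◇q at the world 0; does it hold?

At 0: ¬◇q is false, so ¬¬◇q is true.
  At 0: ◇q is true, so ¬◇q is false.
    At 0: ◇q requires q at some successor in {0}.
      q holds at 0, so ◇q is true at 0.

Yes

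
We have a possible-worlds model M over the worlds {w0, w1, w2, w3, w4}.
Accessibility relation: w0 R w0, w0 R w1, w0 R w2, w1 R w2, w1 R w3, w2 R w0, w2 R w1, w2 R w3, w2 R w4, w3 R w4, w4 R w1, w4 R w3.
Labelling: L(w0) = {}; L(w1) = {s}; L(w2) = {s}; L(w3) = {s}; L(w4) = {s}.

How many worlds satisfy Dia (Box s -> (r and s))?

Recall that Box ψ holds at a world iff ψ holds at every accessible world, and Dia ψ holds iff ψ holds at some accessible world.
Let φ = Dia (Box s -> (r and s)). Evaluate φ at each world:
  w0 (successors {w0, w1, w2}): φ is true.
  w1 (successors {w2, w3}): φ is true.
  w2 (successors {w0, w1, w3, w4}): φ is true.
  w3 (successors {w4}): φ is false.
  w4 (successors {w1, w3}): φ is false.
For instance, at w1:
  At w1: Dia (Box s -> (r and s)) requires Box s -> (r and s) at some successor in {w2, w3}.
    Box s -> (r and s) holds at w2, so Dia (Box s -> (r and s)) is true at w1.
      At w2: Box s is false, r and s is false, so Box s -> (r and s) is true.
Satisfying worlds: {w0, w1, w2}

3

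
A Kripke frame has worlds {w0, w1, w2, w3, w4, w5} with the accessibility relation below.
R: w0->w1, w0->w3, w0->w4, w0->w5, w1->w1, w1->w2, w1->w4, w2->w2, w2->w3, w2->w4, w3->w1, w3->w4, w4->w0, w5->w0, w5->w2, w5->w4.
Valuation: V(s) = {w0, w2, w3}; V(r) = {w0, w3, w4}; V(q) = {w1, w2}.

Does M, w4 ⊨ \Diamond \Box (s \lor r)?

At w4: \Diamond \Box (s \lor r) requires \Box (s \lor r) at some successor in {w0}.
  At w0: \Box (s \lor r) is false.
So \Diamond \Box (s \lor r) is false at w4.

No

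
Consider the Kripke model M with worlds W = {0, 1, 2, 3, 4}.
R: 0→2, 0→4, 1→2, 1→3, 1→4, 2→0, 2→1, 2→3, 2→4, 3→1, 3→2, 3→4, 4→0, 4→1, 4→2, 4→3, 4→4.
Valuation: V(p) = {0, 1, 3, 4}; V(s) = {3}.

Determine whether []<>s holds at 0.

Yes

Recall that []ψ holds at a world iff ψ holds at every accessible world, and <>ψ holds iff ψ holds at some accessible world.
At 0: []<>s requires <>s at every successor {2, 4}.
    At 2: <>s requires s at some successor in {0, 1, 3, 4}.
      s holds at 3, so <>s is true at 2.
    At 4: <>s requires s at some successor in {0, 1, 2, 3, 4}.
      s holds at 3, so <>s is true at 4.
So []<>s is true at 0.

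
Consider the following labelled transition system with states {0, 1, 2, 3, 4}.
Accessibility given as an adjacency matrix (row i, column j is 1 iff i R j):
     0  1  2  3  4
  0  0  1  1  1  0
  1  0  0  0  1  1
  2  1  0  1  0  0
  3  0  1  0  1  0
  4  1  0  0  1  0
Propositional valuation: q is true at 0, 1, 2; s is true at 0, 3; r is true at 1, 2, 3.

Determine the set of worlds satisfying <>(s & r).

Recall that <>ψ holds at a world iff ψ holds at some accessible world.
Let φ = <>(s & r). Evaluate φ at each world:
  0 (successors {1, 2, 3}): φ is true.
  1 (successors {3, 4}): φ is true.
  2 (successors {0, 2}): φ is false.
  3 (successors {1, 3}): φ is true.
  4 (successors {0, 3}): φ is true.
For instance, at 1:
  At 1: <>(s & r) requires s & r at some successor in {3, 4}.
    s & r holds at 3, so <>(s & r) is true at 1.
Satisfying worlds: {0, 1, 3, 4}

0, 1, 3, 4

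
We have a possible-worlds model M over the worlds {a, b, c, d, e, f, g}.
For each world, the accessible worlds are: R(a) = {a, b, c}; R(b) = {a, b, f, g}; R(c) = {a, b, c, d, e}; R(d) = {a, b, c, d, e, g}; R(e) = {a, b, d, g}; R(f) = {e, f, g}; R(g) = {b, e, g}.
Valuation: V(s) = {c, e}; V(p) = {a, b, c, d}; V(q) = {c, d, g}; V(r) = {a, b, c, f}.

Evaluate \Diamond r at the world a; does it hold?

Yes

Recall that \Diamond ψ holds at a world iff ψ holds at some accessible world.
At a: \Diamond r requires r at some successor in {a, b, c}.
  r holds at a, so \Diamond r is true at a.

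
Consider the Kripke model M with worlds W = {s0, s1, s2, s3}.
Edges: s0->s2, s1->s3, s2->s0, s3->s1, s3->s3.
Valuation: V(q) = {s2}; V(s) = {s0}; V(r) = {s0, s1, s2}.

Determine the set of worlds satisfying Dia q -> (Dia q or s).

s0, s1, s2, s3

Recall that Dia ψ holds at a world iff ψ holds at some accessible world.
Let φ = Dia q -> (Dia q or s). Evaluate φ at each world:
  s0 (successors {s2}): φ is true.
  s1 (successors {s3}): φ is true.
  s2 (successors {s0}): φ is true.
  s3 (successors {s1, s3}): φ is true.
For instance, at s0:
  At s0: Dia q is true, Dia q or s is true, so Dia q -> (Dia q or s) is true.
    At s0: Dia q requires q at some successor in {s2}.
      q holds at s2, so Dia q is true at s0.
    At s0: Dia q is true, s is true, so Dia q or s is true.
      At s0: Dia q requires q at some successor in {s2}.
        q holds at s2, so Dia q is true at s0.
Satisfying worlds: {s0, s1, s2, s3}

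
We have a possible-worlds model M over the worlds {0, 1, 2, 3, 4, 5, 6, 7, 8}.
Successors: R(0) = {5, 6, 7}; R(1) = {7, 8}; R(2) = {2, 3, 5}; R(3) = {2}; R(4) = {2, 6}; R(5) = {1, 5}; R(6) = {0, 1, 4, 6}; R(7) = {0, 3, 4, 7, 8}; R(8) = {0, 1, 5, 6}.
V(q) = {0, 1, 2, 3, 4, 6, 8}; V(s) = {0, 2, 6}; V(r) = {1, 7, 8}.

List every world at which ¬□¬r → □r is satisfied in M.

1, 2, 3, 4

Let φ = ¬□¬r → □r. Evaluate φ at each world:
  0 (successors {5, 6, 7}): φ is false.
  1 (successors {7, 8}): φ is true.
  2 (successors {2, 3, 5}): φ is true.
  3 (successors {2}): φ is true.
  4 (successors {2, 6}): φ is true.
  5 (successors {1, 5}): φ is false.
  6 (successors {0, 1, 4, 6}): φ is false.
  7 (successors {0, 3, 4, 7, 8}): φ is false.
  8 (successors {0, 1, 5, 6}): φ is false.
For instance, at 0:
  At 0: ¬□¬r is true, □r is false, so ¬□¬r → □r is false.
    At 0: □¬r is false, so ¬□¬r is true.
      At 0: □¬r requires ¬r at every successor {5, 6, 7}.
        ¬r fails at 7, so □¬r is false at 0.
    At 0: □r requires r at every successor {5, 6, 7}.
      r fails at 5, so □r is false at 0.
Satisfying worlds: {1, 2, 3, 4}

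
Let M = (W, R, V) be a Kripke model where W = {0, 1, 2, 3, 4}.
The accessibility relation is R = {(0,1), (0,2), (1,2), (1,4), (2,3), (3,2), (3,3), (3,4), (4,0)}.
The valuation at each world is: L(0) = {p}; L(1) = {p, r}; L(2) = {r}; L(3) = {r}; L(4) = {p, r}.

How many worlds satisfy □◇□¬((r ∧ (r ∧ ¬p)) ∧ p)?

Let φ = □◇□¬((r ∧ (r ∧ ¬p)) ∧ p). Evaluate φ at each world:
  0 (successors {1, 2}): φ is true.
  1 (successors {2, 4}): φ is true.
  2 (successors {3}): φ is true.
  3 (successors {2, 3, 4}): φ is true.
  4 (successors {0}): φ is true.
For instance, at 3:
  At 3: □◇□¬((r ∧ (r ∧ ¬p)) ∧ p) requires ◇□¬((r ∧ (r ∧ ¬p)) ∧ p) at every successor {2, 3, 4}.
      At 2: ◇□¬((r ∧ (r ∧ ¬p)) ∧ p) requires □¬((r ∧ (r ∧ ¬p)) ∧ p) at some successor in {3}.
        □¬((r ∧ (r ∧ ¬p)) ∧ p) holds at 3, so ◇□¬((r ∧ (r ∧ ¬p)) ∧ p) is true at 2.
      At 3: ◇□¬((r ∧ (r ∧ ¬p)) ∧ p) requires □¬((r ∧ (r ∧ ¬p)) ∧ p) at some successor in {2, 3, 4}.
        □¬((r ∧ (r ∧ ¬p)) ∧ p) holds at 2, so ◇□¬((r ∧ (r ∧ ¬p)) ∧ p) is true at 3.
      At 4: ◇□¬((r ∧ (r ∧ ¬p)) ∧ p) requires □¬((r ∧ (r ∧ ¬p)) ∧ p) at some successor in {0}.
        □¬((r ∧ (r ∧ ¬p)) ∧ p) holds at 0, so ◇□¬((r ∧ (r ∧ ¬p)) ∧ p) is true at 4.
  So □◇□¬((r ∧ (r ∧ ¬p)) ∧ p) is true at 3.
Satisfying worlds: {0, 1, 2, 3, 4}

5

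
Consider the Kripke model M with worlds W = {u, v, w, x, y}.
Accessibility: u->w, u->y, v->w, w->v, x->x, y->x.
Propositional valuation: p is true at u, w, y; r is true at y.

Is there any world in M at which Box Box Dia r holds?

Recall that Box ψ holds at a world iff ψ holds at every accessible world, and Dia ψ holds iff ψ holds at some accessible world.
Let φ = Box Box Dia r. Evaluate φ at each world:
  u (successors {w, y}): φ is false.
  v (successors {w}): φ is false.
  w (successors {v}): φ is false.
  x (successors {x}): φ is false.
  y (successors {x}): φ is false.
For instance, at v:
  At v: Box Box Dia r requires Box Dia r at every successor {w}.
    Box Dia r fails at w, so Box Box Dia r is false at v.
      At w: Box Dia r requires Dia r at every successor {v}.
        Dia r fails at v, so Box Dia r is false at w.

No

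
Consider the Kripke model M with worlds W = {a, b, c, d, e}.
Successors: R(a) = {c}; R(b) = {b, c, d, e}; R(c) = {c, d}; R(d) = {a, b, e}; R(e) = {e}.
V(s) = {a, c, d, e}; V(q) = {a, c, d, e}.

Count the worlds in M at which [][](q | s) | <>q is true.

5

Let φ = [][](q | s) | <>q. Evaluate φ at each world:
  a (successors {c}): φ is true.
  b (successors {b, c, d, e}): φ is true.
  c (successors {c, d}): φ is true.
  d (successors {a, b, e}): φ is true.
  e (successors {e}): φ is true.
For instance, at c:
  At c: [][](q | s) is false, <>q is true, so [][](q | s) | <>q is true.
    At c: [][](q | s) requires [](q | s) at every successor {c, d}.
      [](q | s) fails at d, so [][](q | s) is false at c.
    At c: <>q requires q at some successor in {c, d}.
      q holds at c, so <>q is true at c.
Satisfying worlds: {a, b, c, d, e}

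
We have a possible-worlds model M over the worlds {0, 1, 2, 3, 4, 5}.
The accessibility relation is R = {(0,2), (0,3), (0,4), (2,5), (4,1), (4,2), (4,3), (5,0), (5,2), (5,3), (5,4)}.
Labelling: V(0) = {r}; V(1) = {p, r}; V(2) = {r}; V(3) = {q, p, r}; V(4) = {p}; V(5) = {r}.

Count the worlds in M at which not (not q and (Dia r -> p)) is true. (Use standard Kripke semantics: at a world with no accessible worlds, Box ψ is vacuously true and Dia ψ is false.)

Recall that Dia ψ holds at a world iff ψ holds at some accessible world.
Let φ = not (not q and (Dia r -> p)). Evaluate φ at each world:
  0 (successors {2, 3, 4}): φ is true.
  1 (successors ∅): φ is false.
  2 (successors {5}): φ is true.
  3 (successors ∅): φ is true.
  4 (successors {1, 2, 3}): φ is false.
  5 (successors {0, 2, 3, 4}): φ is true.
For instance, at 0:
  At 0: not q and (Dia r -> p) is false, so not (not q and (Dia r -> p)) is true.
    At 0: not q is true, Dia r -> p is false, so not q and (Dia r -> p) is false.
      At 0: Dia r is true, p is false, so Dia r -> p is false.
Satisfying worlds: {0, 2, 3, 5}

4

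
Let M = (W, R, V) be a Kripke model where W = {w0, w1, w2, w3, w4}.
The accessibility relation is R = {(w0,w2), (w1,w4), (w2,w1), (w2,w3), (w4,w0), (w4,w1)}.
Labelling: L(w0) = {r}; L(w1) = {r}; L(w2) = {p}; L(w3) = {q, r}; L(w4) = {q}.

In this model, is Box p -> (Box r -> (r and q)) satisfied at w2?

Recall that Box ψ holds at a world iff ψ holds at every accessible world, and Dia ψ holds iff ψ holds at some accessible world.
At w2: Box p is false, Box r -> (r and q) is false, so Box p -> (Box r -> (r and q)) is true.
  At w2: Box p requires p at every successor {w1, w3}.
    p fails at w1, so Box p is false at w2.
  At w2: Box r is true, r and q is false, so Box r -> (r and q) is false.
    At w2: Box r requires r at every successor {w1, w3}.
      At w1: r is true.
      At w3: r is true.
    So Box r is true at w2.

Yes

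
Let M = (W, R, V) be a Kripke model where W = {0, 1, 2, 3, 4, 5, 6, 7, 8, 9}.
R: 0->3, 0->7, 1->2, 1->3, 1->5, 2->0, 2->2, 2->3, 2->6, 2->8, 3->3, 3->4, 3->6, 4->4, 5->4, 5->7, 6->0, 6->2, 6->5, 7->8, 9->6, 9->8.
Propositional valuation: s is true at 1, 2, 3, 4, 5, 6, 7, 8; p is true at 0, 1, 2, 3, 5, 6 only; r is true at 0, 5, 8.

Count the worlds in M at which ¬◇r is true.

Let φ = ¬◇r. Evaluate φ at each world:
  0 (successors {3, 7}): φ is true.
  1 (successors {2, 3, 5}): φ is false.
  2 (successors {0, 2, 3, 6, 8}): φ is false.
  3 (successors {3, 4, 6}): φ is true.
  4 (successors {4}): φ is true.
  5 (successors {4, 7}): φ is true.
  6 (successors {0, 2, 5}): φ is false.
  7 (successors {8}): φ is false.
  8 (successors ∅): φ is true.
  9 (successors {6, 8}): φ is false.
For instance, at 0:
  At 0: ◇r is false, so ¬◇r is true.
    At 0: ◇r requires r at some successor in {3, 7}.
      At 3: r is false.
      At 7: r is false.
    So ◇r is false at 0.
Satisfying worlds: {0, 3, 4, 5, 8}

5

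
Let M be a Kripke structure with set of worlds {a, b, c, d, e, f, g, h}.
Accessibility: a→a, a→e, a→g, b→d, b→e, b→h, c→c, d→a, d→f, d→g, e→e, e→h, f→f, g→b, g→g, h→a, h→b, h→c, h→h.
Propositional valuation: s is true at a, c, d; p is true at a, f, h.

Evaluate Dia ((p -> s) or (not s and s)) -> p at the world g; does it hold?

At g: Dia ((p -> s) or (not s and s)) is true, p is false, so Dia ((p -> s) or (not s and s)) -> p is false.
  At g: Dia ((p -> s) or (not s and s)) requires (p -> s) or (not s and s) at some successor in {b, g}.
    (p -> s) or (not s and s) holds at b, so Dia ((p -> s) or (not s and s)) is true at g.

No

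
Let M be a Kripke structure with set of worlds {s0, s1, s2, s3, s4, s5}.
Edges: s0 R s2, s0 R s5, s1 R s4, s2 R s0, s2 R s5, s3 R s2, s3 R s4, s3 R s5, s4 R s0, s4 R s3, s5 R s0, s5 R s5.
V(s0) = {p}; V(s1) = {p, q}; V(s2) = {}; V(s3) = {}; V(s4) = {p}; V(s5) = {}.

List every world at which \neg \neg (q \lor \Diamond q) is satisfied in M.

Recall that \Diamond ψ holds at a world iff ψ holds at some accessible world.
Let φ = \neg \neg (q \lor \Diamond q). Evaluate φ at each world:
  s0 (successors {s2, s5}): φ is false.
  s1 (successors {s4}): φ is true.
  s2 (successors {s0, s5}): φ is false.
  s3 (successors {s2, s4, s5}): φ is false.
  s4 (successors {s0, s3}): φ is false.
  s5 (successors {s0, s5}): φ is false.
For instance, at s5:
  At s5: \neg (q \lor \Diamond q) is true, so \neg \neg (q \lor \Diamond q) is false.
    At s5: q \lor \Diamond q is false, so \neg (q \lor \Diamond q) is true.
      At s5: q is false, \Diamond q is false, so q \lor \Diamond q is false.
Satisfying worlds: {s1}

s1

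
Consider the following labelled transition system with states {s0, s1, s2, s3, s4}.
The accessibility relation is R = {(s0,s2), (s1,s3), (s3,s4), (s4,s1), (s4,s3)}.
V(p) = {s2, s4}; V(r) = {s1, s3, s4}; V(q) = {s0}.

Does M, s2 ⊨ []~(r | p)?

Recall that []ψ holds at a world iff ψ holds at every accessible world, and <>ψ holds iff ψ holds at some accessible world.
At s2: no accessible worlds, so []~(r | p) holds vacuously.

Yes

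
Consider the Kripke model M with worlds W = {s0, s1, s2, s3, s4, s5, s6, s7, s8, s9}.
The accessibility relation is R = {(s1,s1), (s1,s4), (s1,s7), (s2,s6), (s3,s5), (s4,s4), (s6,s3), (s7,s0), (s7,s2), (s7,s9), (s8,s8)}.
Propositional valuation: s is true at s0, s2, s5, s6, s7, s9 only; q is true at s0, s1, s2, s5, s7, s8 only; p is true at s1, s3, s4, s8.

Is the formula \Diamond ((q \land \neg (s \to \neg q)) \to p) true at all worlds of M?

Let φ = \Diamond ((q \land \neg (s \to \neg q)) \to p). Evaluate φ at each world:
  s0 (successors ∅): φ is false.
  s1 (successors {s1, s4, s7}): φ is true.
  s2 (successors {s6}): φ is true.
  s3 (successors {s5}): φ is false.
  s4 (successors {s4}): φ is true.
  s5 (successors ∅): φ is false.
  s6 (successors {s3}): φ is true.
  s7 (successors {s0, s2, s9}): φ is true.
  s8 (successors {s8}): φ is true.
  s9 (successors ∅): φ is false.
Detail at s0 (counterexample):
  At s0: no accessible worlds, so \Diamond ((q \land \neg (s \to \neg q)) \to p) is false.

No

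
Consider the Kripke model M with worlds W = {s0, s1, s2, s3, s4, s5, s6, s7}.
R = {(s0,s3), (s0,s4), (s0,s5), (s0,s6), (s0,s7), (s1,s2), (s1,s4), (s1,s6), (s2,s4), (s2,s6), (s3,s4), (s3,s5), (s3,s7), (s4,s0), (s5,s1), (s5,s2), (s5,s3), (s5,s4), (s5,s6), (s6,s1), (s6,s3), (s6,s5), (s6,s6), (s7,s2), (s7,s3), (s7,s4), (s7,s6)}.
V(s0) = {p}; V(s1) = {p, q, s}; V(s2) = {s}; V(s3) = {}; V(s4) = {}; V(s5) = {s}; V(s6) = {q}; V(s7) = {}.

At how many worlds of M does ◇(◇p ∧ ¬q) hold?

Let φ = ◇(◇p ∧ ¬q). Evaluate φ at each world:
  s0 (successors {s3, s4, s5, s6, s7}): φ is true.
  s1 (successors {s2, s4, s6}): φ is true.
  s2 (successors {s4, s6}): φ is true.
  s3 (successors {s4, s5, s7}): φ is true.
  s4 (successors {s0}): φ is false.
  s5 (successors {s1, s2, s3, s4, s6}): φ is true.
  s6 (successors {s1, s3, s5, s6}): φ is true.
  s7 (successors {s2, s3, s4, s6}): φ is true.
For instance, at s4:
  At s4: ◇(◇p ∧ ¬q) requires ◇p ∧ ¬q at some successor in {s0}.
    At s0: ◇p ∧ ¬q is false.
  So ◇(◇p ∧ ¬q) is false at s4.
Satisfying worlds: {s0, s1, s2, s3, s5, s6, s7}

7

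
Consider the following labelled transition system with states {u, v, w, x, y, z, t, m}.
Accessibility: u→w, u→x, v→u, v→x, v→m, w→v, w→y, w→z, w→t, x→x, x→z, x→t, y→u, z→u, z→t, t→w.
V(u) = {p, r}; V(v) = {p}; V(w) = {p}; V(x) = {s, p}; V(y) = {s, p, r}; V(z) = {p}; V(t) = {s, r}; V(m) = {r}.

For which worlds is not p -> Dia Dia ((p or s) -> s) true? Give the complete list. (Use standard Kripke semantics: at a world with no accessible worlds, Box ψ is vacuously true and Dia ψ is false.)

u, v, w, x, y, z, t

Let φ = not p -> Dia Dia ((p or s) -> s). Evaluate φ at each world:
  u (successors {w, x}): φ is true.
  v (successors {u, x, m}): φ is true.
  w (successors {v, y, z, t}): φ is true.
  x (successors {x, z, t}): φ is true.
  y (successors {u}): φ is true.
  z (successors {u, t}): φ is true.
  t (successors {w}): φ is true.
  m (successors ∅): φ is false.
For instance, at u:
  At u: not p is false, Dia Dia ((p or s) -> s) is true, so not p -> Dia Dia ((p or s) -> s) is true.
    At u: Dia Dia ((p or s) -> s) requires Dia ((p or s) -> s) at some successor in {w, x}.
      Dia ((p or s) -> s) holds at w, so Dia Dia ((p or s) -> s) is true at u.
Satisfying worlds: {u, v, w, x, y, z, t}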